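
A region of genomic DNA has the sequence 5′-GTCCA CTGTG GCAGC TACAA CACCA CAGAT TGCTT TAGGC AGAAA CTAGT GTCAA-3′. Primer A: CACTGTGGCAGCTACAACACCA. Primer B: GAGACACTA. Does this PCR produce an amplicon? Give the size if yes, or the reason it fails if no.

No product — primer B has no binding site in the template.

Primer B (GAGACACTA) does not match the top strand, and its reverse complement TAGTGTCTC does not match either.
With no annealing site for primer B, no amplification occurs.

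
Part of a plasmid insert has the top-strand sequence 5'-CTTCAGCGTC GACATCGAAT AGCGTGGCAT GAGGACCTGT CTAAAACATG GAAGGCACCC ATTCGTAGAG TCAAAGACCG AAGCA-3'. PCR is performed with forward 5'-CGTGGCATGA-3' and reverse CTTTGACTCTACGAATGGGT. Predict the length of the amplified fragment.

54 bp

Scanning the template, CGTGGCATGA occurs at positions 23–32; this primer anneals to the bottom strand there with its 3' end pointing downstream.
Reverse complement of the reverse primer: ACCCATTCGTAGAGTCAAAG. This occurs on the top strand at positions 57–76.
Product length = (reverse-primer end) − (forward-primer start) + 1 = 76 − 23 + 1 = 54 bp.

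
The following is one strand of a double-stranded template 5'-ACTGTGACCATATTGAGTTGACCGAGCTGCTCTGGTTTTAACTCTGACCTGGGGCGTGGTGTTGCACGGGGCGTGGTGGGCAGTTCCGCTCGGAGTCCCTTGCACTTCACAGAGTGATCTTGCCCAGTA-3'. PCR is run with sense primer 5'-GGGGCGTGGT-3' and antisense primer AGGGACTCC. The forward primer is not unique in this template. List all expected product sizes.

50 bp, 33 bp

The forward primer GGGGCGTGGT matches the top strand at positions 51–60, 68–77.
The reverse primer's reverse complement is GGAGTCCCT, matching at positions 92–100.
Each forward site pairs with the reverse site to give a product ending at position 100: sizes 50, 33 bp.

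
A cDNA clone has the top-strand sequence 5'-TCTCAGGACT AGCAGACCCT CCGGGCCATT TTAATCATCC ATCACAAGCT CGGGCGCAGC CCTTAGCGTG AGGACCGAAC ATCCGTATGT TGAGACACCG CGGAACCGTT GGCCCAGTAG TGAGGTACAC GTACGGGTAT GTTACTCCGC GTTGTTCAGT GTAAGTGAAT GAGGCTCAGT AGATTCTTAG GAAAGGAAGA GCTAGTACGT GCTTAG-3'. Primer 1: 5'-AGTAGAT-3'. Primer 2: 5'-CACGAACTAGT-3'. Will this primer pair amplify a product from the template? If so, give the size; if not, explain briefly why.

Primer 2 (CACGAACTAGT) does not match the top strand, and its reverse complement ACTAGTTCGTG does not match either.
With no annealing site for primer 2, no amplification occurs.

No product — primer 2 has no binding site in the template.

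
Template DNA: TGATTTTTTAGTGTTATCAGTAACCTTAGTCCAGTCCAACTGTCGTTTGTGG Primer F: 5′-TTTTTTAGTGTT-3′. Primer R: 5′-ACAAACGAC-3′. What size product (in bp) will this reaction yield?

Scanning the template, TTTTTTAGTGTT occurs at positions 4–15; this primer anneals to the bottom strand there with its 3' end pointing downstream.
The reverse primer's reverse complement is GTCGTTTGT, which matches the template at positions 42–50.
The product runs from position 4 to position 50, so its length is 50 − 4 + 1 = 47 bp.

47 bp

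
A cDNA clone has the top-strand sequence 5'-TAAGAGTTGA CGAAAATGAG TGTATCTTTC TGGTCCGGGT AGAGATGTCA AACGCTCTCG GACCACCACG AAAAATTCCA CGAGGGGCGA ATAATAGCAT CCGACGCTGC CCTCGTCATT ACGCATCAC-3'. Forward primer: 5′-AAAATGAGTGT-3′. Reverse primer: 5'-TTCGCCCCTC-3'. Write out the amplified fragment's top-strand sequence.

5'-AAAATGAGTGTATCTTTCTGGTCCGGGTAGAGATGTCAAACGCTCTCGGACCACCACGAAAAATTCCACGAGGGGCGAA-3'

Forward primer AAAATGAGTGT is found on the top strand at positions 13–23.
Reverse complement of the reverse primer: GAGGGGCGAA. This occurs on the top strand at positions 82–91.
The product is the template from position 13 through 91 (79 bp).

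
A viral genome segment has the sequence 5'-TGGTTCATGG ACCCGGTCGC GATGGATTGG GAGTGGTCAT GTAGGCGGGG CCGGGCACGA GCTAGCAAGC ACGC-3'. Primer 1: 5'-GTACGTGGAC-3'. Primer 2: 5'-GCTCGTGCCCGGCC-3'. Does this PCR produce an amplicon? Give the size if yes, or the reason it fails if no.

Primer 1 (GTACGTGGAC) does not match the top strand, and its reverse complement GTCCACGTAC does not match either.
With no annealing site for primer 1, no amplification occurs.

No product — primer 1 has no binding site in the template.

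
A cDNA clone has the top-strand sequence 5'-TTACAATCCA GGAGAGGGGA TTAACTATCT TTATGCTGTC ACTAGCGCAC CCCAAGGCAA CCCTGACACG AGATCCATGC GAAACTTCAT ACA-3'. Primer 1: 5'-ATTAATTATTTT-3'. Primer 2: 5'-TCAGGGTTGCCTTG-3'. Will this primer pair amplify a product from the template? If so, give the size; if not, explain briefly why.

Primer 1 (ATTAATTATTTT) does not match the top strand, and its reverse complement AAAATAATTAAT does not match either.
With no annealing site for primer 1, no amplification occurs.

No product — primer 1 has no binding site in the template.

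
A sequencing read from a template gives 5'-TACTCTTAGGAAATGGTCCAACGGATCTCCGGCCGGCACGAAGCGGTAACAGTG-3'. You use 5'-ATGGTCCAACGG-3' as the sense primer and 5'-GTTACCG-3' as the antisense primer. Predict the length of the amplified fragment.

Forward primer ATGGTCCAACGG is found on the top strand at positions 13–24.
Taking the reverse complement of GTTACCG gives CGGTAAC, found at positions 44–50 on the template; the primer anneals here to the top strand with its 3' end pointing upstream.
Amplicon spans positions 13–50: 38 bp.

38 bp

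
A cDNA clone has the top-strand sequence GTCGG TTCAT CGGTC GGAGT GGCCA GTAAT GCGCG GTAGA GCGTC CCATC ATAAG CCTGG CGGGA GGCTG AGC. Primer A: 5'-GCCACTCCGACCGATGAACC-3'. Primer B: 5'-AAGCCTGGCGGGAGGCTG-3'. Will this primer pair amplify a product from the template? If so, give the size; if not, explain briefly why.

No product — the primers' 3' ends point away from each other.

Primer A (GCCACTCCGACCGATGAACC) has reverse complement GGTTCATCGGTCGGAGTGGC, which matches the top strand at positions 4–23; primer A anneals to the top strand there with its 3' end pointing upstream toward position 4.
Primer B (AAGCCTGGCGGGAGGCTG) matches the top strand directly at positions 53–70; it anneals to the bottom strand with its 3' end pointing downstream toward position 70.
The 3' ends diverge (primer A extends toward position 1, primer B toward position 73), so the primers never converge on a shared product.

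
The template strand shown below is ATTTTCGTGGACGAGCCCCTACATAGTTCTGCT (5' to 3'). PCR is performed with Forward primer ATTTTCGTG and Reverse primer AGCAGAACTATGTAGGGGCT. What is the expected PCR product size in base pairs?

The forward primer matches the template at positions 1–9.
The reverse primer's reverse complement is AGCCCCTACATAGTTCTGCT, which matches the template at positions 14–33.
Amplicon spans positions 1–33: 33 bp.

33 bp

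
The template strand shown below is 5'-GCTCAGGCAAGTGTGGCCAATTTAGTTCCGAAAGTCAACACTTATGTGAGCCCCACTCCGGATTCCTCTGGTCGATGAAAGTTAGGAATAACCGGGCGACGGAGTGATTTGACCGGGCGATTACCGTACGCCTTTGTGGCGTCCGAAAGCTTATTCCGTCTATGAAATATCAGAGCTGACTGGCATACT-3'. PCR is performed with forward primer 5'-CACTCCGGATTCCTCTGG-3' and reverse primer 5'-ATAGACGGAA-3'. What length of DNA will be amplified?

The forward primer matches the template at positions 54–71.
Taking the reverse complement of ATAGACGGAA gives TTCCGTCTAT, found at positions 154–163 on the template; the primer anneals here to the top strand with its 3' end pointing upstream.
Amplicon spans positions 54–163: 110 bp.

110 bp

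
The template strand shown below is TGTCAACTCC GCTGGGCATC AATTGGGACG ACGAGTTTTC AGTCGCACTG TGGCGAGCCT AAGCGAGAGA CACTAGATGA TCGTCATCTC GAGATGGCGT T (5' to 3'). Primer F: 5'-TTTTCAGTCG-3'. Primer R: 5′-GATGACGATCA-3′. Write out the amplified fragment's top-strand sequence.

Forward primer TTTTCAGTCG is found on the top strand at positions 36–45.
Taking the reverse complement of GATGACGATCA gives TGATCGTCATC, found at positions 78–88 on the template; the primer anneals here to the top strand with its 3' end pointing upstream.
The product is the template from position 36 through 88 (53 bp).

5'-TTTTCAGTCGCACTGTGGCGAGCCTAAGCGAGAGACACTAGATGATCGTCATC-3'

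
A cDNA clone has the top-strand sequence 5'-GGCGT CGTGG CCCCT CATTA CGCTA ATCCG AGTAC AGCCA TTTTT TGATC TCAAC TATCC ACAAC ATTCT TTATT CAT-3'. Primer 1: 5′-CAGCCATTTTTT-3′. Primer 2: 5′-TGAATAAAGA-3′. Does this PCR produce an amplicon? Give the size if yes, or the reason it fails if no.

Yes — a 43 bp product.

Primer 1 (CAGCCATTTTTT) matches the top strand at positions 35–46; it acts as a forward primer.
Primer 2's reverse complement is TCTTTATTCA, matching the top strand at positions 68–77; it acts as a reverse primer.
The 3' ends face each other across positions 35–77, giving a 43 bp product.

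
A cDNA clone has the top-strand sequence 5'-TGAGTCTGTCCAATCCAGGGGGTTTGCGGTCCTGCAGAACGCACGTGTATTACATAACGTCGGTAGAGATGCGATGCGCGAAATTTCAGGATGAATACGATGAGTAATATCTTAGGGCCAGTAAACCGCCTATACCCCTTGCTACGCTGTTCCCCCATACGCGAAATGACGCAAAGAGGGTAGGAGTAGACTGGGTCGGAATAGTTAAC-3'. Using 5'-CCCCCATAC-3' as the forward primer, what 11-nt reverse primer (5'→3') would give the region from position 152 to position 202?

5'-ATTCCGACCCA-3'

The product's 3' end on the top strand is position 202.
The reverse primer anneals to the top strand over positions 192–202, i.e. to TGGGTCGGAAT.
Its sequence written 5'→3' is the reverse complement: ATTCCGACCCA.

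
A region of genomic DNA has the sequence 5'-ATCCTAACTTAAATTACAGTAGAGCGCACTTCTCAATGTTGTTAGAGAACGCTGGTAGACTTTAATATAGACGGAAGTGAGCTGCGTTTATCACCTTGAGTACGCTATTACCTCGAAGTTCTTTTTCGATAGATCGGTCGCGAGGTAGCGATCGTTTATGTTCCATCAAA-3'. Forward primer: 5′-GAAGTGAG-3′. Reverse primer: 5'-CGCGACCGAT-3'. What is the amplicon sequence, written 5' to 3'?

Forward primer GAAGTGAG is found on the top strand at positions 74–81.
The reverse primer's reverse complement is ATCGGTCGCG, which matches the template at positions 133–142.
The product is the template from position 74 through 142 (69 bp).

5'-GAAGTGAGCTGCGTTTATCACCTTGAGTACGCTATTACCTCGAAGTTCTTTTTCGATAGATCGGTCGCG-3'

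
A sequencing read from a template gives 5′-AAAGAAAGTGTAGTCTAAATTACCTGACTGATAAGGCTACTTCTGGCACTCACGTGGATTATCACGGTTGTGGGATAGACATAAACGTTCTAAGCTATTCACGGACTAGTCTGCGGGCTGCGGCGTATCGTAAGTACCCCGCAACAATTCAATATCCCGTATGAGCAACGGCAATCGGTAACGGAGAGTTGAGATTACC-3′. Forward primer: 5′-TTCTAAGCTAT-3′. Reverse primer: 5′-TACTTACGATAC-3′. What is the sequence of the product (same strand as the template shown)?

5'-TTCTAAGCTATTCACGGACTAGTCTGCGGGCTGCGGCGTATCGTAAGTA-3'

The forward primer matches the template at positions 88–98.
Reverse complement of the reverse primer: GTATCGTAAGTA. This occurs on the top strand at positions 125–136.
The product is the template from position 88 through 136 (49 bp).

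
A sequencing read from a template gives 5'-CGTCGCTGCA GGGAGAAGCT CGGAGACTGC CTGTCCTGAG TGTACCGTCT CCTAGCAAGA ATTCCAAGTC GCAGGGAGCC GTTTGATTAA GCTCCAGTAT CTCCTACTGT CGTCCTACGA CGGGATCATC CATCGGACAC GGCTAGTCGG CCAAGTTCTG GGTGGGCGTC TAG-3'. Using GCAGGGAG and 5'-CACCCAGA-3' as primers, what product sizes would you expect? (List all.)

157 bp, 94 bp

The forward primer GCAGGGAG matches the top strand at positions 8–15, 71–78.
The reverse primer's reverse complement is TCTGGGTG, matching at positions 157–164.
Each forward site pairs with the reverse site to give a product ending at position 164: sizes 157, 94 bp.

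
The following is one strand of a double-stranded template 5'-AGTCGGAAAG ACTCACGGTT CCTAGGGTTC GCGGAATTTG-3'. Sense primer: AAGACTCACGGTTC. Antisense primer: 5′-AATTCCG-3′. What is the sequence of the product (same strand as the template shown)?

The forward primer matches the template at positions 8–21.
The reverse primer's reverse complement is CGGAATT, which matches the template at positions 32–38.
The product is the template from position 8 through 38 (31 bp).

5'-AAGACTCACGGTTCCTAGGGTTCGCGGAATT-3'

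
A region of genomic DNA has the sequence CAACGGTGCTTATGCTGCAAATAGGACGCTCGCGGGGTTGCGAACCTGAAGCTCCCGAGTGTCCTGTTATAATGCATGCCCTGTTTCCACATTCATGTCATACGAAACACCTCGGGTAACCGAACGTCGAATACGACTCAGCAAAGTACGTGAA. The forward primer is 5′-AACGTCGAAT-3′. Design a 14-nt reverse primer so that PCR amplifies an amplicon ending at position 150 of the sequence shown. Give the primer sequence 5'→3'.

The forward primer binds at positions 123–132; the product's 3' end on the top strand is position 150.
The reverse primer anneals to the top strand over positions 137–150, i.e. to CTCAGCAAAGTACG.
Its sequence written 5'→3' is the reverse complement: CGTACTTTGCTGAG.

5'-CGTACTTTGCTGAG-3'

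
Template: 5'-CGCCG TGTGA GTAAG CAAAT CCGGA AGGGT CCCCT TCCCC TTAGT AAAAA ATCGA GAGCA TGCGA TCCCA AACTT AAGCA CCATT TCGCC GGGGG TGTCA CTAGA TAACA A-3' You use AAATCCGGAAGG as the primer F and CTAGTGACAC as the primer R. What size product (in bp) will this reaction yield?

88 bp

Scanning the template, AAATCCGGAAGG occurs at positions 17–28; this primer anneals to the bottom strand there with its 3' end pointing downstream.
Taking the reverse complement of CTAGTGACAC gives GTGTCACTAG, found at positions 95–104 on the template; the primer anneals here to the top strand with its 3' end pointing upstream.
Amplicon spans positions 17–104: 88 bp.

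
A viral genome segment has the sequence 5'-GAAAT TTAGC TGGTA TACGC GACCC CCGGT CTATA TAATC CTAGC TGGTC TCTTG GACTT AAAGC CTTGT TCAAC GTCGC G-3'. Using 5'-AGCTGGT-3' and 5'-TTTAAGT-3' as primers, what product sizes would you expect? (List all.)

56 bp, 21 bp

The forward primer AGCTGGT matches the top strand at positions 8–14, 43–49.
The reverse primer's reverse complement is ACTTAAA, matching at positions 57–63.
Each forward site pairs with the reverse site to give a product ending at position 63: sizes 56, 21 bp.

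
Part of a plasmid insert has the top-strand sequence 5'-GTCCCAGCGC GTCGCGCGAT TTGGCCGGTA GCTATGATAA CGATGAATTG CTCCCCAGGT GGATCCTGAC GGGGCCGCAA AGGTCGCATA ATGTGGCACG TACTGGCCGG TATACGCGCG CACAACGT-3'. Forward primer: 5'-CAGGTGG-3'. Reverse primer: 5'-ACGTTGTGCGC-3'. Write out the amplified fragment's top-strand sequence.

Scanning the template, CAGGTGG occurs at positions 56–62; this primer anneals to the bottom strand there with its 3' end pointing downstream.
Taking the reverse complement of ACGTTGTGCGC gives GCGCACAACGT, found at positions 118–128 on the template; the primer anneals here to the top strand with its 3' end pointing upstream.
The product is the template from position 56 through 128 (73 bp).

5'-CAGGTGGATCCTGACGGGGCCGCAAAGGTCGCATAATGTGGCACGTACTGGCCGGTATACGCGCGCACAACGT-3'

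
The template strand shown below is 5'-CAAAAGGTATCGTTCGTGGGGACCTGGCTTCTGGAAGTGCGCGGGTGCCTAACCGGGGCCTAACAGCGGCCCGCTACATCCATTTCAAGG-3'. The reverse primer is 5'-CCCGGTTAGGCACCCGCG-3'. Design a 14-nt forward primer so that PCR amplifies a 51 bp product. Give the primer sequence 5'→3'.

The reverse primer's reverse complement CGCGGGTGCCTAACCGGG matches the template at positions 40–57, so the product ends at position 57.
A 51 bp product then starts at position 57 − 51 + 1 = 7.
The forward primer is identical to the top strand there: GTATCGTTCGTGGG.

5'-GTATCGTTCGTGGG-3'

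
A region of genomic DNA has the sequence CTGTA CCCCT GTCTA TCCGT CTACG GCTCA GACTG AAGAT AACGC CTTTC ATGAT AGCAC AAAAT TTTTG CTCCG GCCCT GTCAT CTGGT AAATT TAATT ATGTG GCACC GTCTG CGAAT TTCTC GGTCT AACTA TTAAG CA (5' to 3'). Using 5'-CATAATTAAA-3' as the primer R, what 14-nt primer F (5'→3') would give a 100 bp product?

The reverse primer's reverse complement TTTAATTATG matches the template at positions 94–103, so the product ends at position 103.
A 100 bp product then starts at position 103 − 100 + 1 = 4.
The forward primer is identical to the top strand there: TACCCCTGTCTATC.

5'-TACCCCTGTCTATC-3'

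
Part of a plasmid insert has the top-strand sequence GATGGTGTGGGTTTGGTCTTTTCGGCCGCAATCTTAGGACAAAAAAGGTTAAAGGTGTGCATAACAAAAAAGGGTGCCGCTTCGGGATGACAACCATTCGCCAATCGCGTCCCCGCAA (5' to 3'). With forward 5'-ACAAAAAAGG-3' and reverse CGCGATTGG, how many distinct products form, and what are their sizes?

The forward primer ACAAAAAAGG matches the top strand at positions 39–48, 64–73.
The reverse primer's reverse complement is CCAATCGCG, matching at positions 101–109.
Each forward site pairs with the reverse site to give a product ending at position 109: sizes 71, 46 bp.

Two products: 71 bp, 46 bp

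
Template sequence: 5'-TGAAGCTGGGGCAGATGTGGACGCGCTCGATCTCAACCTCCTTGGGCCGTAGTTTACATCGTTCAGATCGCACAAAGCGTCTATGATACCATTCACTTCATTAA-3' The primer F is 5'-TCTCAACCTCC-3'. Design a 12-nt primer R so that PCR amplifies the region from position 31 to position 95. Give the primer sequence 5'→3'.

5'-TGAATGGTATCA-3'

The product's 3' end on the top strand is position 95.
The reverse primer anneals to the top strand over positions 84–95, i.e. to TGATACCATTCA.
Its sequence written 5'→3' is the reverse complement: TGAATGGTATCA.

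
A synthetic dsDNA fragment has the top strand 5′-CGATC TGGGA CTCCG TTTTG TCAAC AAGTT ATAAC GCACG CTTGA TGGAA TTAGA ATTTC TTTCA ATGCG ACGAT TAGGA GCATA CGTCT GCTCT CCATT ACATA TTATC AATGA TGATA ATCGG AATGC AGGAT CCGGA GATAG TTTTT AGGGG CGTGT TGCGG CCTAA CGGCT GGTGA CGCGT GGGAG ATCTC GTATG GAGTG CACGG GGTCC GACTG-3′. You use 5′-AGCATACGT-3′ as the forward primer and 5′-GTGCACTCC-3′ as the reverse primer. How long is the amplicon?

129 bp

The forward primer matches the template at positions 80–88.
Taking the reverse complement of GTGCACTCC gives GGAGTGCAC, found at positions 200–208 on the template; the primer anneals here to the top strand with its 3' end pointing upstream.
Product length = (reverse-primer end) − (forward-primer start) + 1 = 208 − 80 + 1 = 129 bp.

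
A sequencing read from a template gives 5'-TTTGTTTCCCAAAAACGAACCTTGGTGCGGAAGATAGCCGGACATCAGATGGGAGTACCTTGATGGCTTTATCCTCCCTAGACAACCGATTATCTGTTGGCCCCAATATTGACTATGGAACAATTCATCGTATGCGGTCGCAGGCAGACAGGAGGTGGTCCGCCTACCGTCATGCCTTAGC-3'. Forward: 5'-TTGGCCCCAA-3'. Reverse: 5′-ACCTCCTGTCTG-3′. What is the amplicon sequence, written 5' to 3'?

Scanning the template, TTGGCCCCAA occurs at positions 97–106; this primer anneals to the bottom strand there with its 3' end pointing downstream.
The reverse primer's reverse complement is CAGACAGGAGGT, which matches the template at positions 145–156.
The product is the template from position 97 through 156 (60 bp).

5'-TTGGCCCCAATATTGACTATGGAACAATTCATCGTATGCGGTCGCAGGCAGACAGGAGGT-3'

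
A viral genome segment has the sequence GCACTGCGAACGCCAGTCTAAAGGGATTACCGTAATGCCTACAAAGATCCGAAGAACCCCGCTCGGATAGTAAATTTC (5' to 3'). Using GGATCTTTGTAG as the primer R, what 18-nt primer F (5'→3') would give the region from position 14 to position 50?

The reverse primer's reverse complement CTACAAAGATCC matches the template at positions 39–50; the product starts at position 14.
The forward primer is identical to the top strand over positions 14–31: CAGTCTAAAGGGATTACC.

5'-CAGTCTAAAGGGATTACC-3'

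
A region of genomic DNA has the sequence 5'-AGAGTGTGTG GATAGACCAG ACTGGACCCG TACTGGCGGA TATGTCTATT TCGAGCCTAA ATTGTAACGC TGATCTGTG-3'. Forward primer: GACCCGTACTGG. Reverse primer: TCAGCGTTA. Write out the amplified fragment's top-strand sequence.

Forward primer GACCCGTACTGG is found on the top strand at positions 25–36.
Reverse complement of the reverse primer: TAACGCTGA. This occurs on the top strand at positions 65–73.
The product is the template from position 25 through 73 (49 bp).

5'-GACCCGTACTGGCGGATATGTCTATTTCGAGCCTAAATTGTAACGCTGA-3'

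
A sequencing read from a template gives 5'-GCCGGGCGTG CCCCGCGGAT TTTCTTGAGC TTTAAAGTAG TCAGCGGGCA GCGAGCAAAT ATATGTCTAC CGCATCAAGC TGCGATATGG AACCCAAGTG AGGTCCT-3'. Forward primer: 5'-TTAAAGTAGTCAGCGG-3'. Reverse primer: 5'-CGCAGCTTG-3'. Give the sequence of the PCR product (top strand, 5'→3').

5'-TTAAAGTAGTCAGCGGGCAGCGAGCAAATATATGTCTACCGCATCAAGCTGCG-3'

The forward primer matches the template at positions 32–47.
The reverse primer's reverse complement is CAAGCTGCG, which matches the template at positions 76–84.
The product is the template from position 32 through 84 (53 bp).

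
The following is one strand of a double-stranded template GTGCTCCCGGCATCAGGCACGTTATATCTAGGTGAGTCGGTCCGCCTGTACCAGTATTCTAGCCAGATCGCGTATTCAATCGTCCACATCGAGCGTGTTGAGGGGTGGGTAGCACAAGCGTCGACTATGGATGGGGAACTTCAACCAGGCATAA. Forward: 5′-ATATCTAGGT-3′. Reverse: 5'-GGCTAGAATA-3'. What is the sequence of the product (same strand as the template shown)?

Forward primer ATATCTAGGT is found on the top strand at positions 24–33.
Reverse complement of the reverse primer: TATTCTAGCC. This occurs on the top strand at positions 55–64.
The product is the template from position 24 through 64 (41 bp).

5'-ATATCTAGGTGAGTCGGTCCGCCTGTACCAGTATTCTAGCC-3'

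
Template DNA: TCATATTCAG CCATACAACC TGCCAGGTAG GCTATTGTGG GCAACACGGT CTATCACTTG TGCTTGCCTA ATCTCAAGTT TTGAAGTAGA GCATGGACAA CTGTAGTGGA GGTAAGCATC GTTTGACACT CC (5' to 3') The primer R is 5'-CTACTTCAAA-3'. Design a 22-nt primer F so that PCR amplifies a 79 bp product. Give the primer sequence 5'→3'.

5'-CCATACAACCTGCCAGGTAGGC-3'

The reverse primer's reverse complement TTTGAAGTAG matches the template at positions 80–89, so the product ends at position 89.
A 79 bp product then starts at position 89 − 79 + 1 = 11.
The forward primer is identical to the top strand there: CCATACAACCTGCCAGGTAGGC.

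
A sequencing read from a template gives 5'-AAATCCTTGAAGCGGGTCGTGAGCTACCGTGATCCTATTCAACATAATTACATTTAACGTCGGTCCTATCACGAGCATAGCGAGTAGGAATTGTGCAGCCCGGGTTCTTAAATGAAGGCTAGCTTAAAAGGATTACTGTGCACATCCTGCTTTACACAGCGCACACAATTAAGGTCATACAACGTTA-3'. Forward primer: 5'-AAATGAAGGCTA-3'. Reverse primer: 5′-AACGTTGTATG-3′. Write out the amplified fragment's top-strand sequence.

Forward primer AAATGAAGGCTA is found on the top strand at positions 110–121.
Taking the reverse complement of AACGTTGTATG gives CATACAACGTT, found at positions 176–186 on the template; the primer anneals here to the top strand with its 3' end pointing upstream.
The product is the template from position 110 through 186 (77 bp).

5'-AAATGAAGGCTAGCTTAAAAGGATTACTGTGCACATCCTGCTTTACACAGCGCACACAATTAAGGTCATACAACGTT-3'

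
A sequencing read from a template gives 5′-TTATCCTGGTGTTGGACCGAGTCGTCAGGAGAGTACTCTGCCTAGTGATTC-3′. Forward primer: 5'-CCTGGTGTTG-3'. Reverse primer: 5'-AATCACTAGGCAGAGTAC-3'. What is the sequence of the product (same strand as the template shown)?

The forward primer matches the template at positions 5–14.
Taking the reverse complement of AATCACTAGGCAGAGTAC gives GTACTCTGCCTAGTGATT, found at positions 33–50 on the template; the primer anneals here to the top strand with its 3' end pointing upstream.
The product is the template from position 5 through 50 (46 bp).

5'-CCTGGTGTTGGACCGAGTCGTCAGGAGAGTACTCTGCCTAGTGATT-3'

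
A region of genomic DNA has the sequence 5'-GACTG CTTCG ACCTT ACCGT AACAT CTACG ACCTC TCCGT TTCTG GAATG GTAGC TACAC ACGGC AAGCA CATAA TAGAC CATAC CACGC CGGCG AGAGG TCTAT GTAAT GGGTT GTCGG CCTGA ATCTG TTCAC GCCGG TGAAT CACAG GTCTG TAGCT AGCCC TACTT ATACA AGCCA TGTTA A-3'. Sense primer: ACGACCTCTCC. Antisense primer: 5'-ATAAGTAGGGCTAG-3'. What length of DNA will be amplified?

The forward primer matches the template at positions 28–38.
The reverse primer's reverse complement is CTAGCCCTACTTAT, which matches the template at positions 159–172.
Amplicon spans positions 28–172: 145 bp.

145 bp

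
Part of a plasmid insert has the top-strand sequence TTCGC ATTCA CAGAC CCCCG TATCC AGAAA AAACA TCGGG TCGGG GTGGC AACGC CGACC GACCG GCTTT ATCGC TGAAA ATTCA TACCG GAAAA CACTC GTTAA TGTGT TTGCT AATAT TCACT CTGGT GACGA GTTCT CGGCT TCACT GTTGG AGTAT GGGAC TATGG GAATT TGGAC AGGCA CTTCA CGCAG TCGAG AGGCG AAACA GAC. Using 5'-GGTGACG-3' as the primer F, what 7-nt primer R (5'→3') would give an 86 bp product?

5'-GTCTGTT-3'

The forward primer binds at positions 128–134, so an 86 bp product ends at position 128 + 86 − 1 = 213.
The reverse primer anneals to the top strand over positions 207–213, i.e. to AACAGAC.
Its sequence written 5'→3' is the reverse complement: GTCTGTT.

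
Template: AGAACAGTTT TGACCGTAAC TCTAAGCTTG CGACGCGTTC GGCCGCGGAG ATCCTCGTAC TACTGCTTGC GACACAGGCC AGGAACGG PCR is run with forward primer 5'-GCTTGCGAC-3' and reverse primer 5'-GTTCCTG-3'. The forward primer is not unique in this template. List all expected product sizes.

The forward primer GCTTGCGAC matches the top strand at positions 26–34, 65–73.
The reverse primer's reverse complement is CAGGAAC, matching at positions 80–86.
Each forward site pairs with the reverse site to give a product ending at position 86: sizes 61, 22 bp.

61 bp, 22 bp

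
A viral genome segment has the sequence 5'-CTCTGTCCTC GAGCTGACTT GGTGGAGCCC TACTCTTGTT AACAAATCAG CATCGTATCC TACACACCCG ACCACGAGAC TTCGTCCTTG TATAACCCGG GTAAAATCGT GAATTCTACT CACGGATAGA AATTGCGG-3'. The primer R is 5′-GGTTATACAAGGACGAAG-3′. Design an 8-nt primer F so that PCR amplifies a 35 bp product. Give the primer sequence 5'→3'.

5'-CACACCCG-3'

The reverse primer's reverse complement CTTCGTCCTTGTATAACC matches the template at positions 80–97, so the product ends at position 97.
A 35 bp product then starts at position 97 − 35 + 1 = 63.
The forward primer is identical to the top strand there: CACACCCG.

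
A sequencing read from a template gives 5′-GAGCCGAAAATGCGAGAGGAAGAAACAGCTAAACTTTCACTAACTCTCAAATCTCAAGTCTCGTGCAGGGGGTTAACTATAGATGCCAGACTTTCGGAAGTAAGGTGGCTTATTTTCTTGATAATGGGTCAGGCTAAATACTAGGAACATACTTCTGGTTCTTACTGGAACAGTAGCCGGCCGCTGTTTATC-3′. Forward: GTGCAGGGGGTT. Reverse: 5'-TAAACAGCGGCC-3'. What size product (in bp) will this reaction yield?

128 bp

The forward primer matches the template at positions 63–74.
The reverse primer's reverse complement is GGCCGCTGTTTA, which matches the template at positions 179–190.
Product length = (reverse-primer end) − (forward-primer start) + 1 = 190 − 63 + 1 = 128 bp.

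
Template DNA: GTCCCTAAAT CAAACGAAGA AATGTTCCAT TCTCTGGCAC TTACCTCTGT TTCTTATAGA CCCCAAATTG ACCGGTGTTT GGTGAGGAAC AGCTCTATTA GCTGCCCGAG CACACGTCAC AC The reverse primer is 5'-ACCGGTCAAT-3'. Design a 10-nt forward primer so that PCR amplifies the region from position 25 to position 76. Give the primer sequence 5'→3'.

The reverse primer's reverse complement ATTGACCGGT matches the template at positions 67–76; the product starts at position 25.
The forward primer is identical to the top strand over positions 25–34: TTCCATTCTC.

5'-TTCCATTCTC-3'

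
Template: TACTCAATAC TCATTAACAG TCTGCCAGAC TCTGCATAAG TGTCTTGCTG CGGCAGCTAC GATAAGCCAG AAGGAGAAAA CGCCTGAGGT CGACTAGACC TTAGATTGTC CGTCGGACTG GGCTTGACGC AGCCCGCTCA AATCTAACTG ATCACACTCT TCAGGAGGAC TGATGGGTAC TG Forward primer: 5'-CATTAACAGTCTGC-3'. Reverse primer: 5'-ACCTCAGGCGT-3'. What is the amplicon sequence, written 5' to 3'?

5'-CATTAACAGTCTGCCAGACTCTGCATAAGTGTCTTGCTGCGGCAGCTACGATAAGCCAGAAGGAGAAAACGCCTGAGGT-3'

The forward primer matches the template at positions 12–25.
Taking the reverse complement of ACCTCAGGCGT gives ACGCCTGAGGT, found at positions 80–90 on the template; the primer anneals here to the top strand with its 3' end pointing upstream.
The product is the template from position 12 through 90 (79 bp).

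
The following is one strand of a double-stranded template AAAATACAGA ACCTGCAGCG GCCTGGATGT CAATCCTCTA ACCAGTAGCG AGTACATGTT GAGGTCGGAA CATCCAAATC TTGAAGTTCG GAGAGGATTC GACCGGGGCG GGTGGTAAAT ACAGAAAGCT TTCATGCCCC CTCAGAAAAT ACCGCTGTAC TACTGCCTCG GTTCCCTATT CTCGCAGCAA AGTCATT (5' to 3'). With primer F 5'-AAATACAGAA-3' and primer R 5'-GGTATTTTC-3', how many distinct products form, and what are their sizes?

The forward primer AAATACAGAA matches the top strand at positions 2–11, 117–126.
The reverse primer's reverse complement is GAAAATACC, matching at positions 145–153.
Each forward site pairs with the reverse site to give a product ending at position 153: sizes 152, 37 bp.

Two products: 152 bp, 37 bp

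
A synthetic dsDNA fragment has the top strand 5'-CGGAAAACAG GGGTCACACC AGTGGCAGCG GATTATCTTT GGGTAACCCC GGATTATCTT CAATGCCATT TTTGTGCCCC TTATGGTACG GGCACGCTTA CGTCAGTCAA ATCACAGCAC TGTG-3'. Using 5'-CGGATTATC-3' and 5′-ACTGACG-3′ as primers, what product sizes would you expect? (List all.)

79 bp, 58 bp

The forward primer CGGATTATC matches the top strand at positions 29–37, 50–58.
The reverse primer's reverse complement is CGTCAGT, matching at positions 101–107.
Each forward site pairs with the reverse site to give a product ending at position 107: sizes 79, 58 bp.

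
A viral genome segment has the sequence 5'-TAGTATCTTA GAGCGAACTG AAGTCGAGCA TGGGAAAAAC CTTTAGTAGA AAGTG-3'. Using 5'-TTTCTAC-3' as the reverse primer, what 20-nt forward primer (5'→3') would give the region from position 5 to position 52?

5'-ATCTTAGAGCGAACTGAAGT-3'

The reverse primer's reverse complement GTAGAAA matches the template at positions 46–52; the product starts at position 5.
The forward primer is identical to the top strand over positions 5–24: ATCTTAGAGCGAACTGAAGT.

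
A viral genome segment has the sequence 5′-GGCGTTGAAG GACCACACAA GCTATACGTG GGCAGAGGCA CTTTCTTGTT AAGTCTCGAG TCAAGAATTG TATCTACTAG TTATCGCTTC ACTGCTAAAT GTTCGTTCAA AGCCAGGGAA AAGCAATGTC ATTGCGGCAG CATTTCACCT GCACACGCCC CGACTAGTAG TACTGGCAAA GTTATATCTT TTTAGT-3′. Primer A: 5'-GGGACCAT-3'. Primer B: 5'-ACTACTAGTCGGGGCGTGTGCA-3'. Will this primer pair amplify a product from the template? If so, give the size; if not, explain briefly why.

Primer A (GGGACCAT) does not match the top strand, and its reverse complement ATGGTCCC does not match either.
With no annealing site for primer A, no amplification occurs.

No product — primer A has no binding site in the template.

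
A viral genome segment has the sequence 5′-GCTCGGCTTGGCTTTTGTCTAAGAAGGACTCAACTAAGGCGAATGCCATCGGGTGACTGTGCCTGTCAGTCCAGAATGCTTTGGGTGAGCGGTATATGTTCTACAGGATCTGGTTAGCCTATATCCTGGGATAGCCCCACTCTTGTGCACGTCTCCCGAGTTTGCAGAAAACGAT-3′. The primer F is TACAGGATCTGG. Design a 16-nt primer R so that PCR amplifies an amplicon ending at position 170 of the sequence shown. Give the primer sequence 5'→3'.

5'-TTTCTGCAAACTCGGG-3'

The forward primer binds at positions 102–113; the product's 3' end on the top strand is position 170.
The reverse primer anneals to the top strand over positions 155–170, i.e. to CCCGAGTTTGCAGAAA.
Its sequence written 5'→3' is the reverse complement: TTTCTGCAAACTCGGG.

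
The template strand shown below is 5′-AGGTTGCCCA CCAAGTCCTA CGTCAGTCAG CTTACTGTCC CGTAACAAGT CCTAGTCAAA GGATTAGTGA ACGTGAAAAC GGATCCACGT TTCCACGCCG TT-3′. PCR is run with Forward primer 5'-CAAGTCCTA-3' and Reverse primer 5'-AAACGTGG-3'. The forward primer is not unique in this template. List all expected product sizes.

81 bp, 47 bp

The forward primer CAAGTCCTA matches the top strand at positions 12–20, 46–54.
The reverse primer's reverse complement is CCACGTTT, matching at positions 85–92.
Each forward site pairs with the reverse site to give a product ending at position 92: sizes 81, 47 bp.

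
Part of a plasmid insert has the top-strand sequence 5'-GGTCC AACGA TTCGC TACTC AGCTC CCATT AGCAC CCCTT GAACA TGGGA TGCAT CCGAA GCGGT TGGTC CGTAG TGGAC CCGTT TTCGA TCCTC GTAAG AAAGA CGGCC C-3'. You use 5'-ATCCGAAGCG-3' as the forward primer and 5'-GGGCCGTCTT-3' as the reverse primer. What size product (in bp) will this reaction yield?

58 bp

The forward primer matches the template at positions 54–63.
The reverse primer's reverse complement is AAGACGGCCC, which matches the template at positions 102–111.
Product length = (reverse-primer end) − (forward-primer start) + 1 = 111 − 54 + 1 = 58 bp.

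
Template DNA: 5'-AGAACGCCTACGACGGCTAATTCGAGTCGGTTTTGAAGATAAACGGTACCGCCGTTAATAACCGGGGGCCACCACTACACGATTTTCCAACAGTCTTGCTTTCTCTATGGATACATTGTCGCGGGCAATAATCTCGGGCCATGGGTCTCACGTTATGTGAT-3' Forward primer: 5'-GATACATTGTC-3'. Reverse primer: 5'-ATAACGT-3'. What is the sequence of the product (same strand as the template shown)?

5'-GATACATTGTCGCGGGCAATAATCTCGGGCCATGGGTCTCACGTTAT-3'

Forward primer GATACATTGTC is found on the top strand at positions 110–120.
Reverse complement of the reverse primer: ACGTTAT. This occurs on the top strand at positions 150–156.
The product is the template from position 110 through 156 (47 bp).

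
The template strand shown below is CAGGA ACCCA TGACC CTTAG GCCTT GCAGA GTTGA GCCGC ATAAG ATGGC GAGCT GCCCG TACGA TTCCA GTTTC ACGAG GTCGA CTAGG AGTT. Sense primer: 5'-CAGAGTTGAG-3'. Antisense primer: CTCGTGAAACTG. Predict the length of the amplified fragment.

54 bp

Forward primer CAGAGTTGAG is found on the top strand at positions 27–36.
Taking the reverse complement of CTCGTGAAACTG gives CAGTTTCACGAG, found at positions 69–80 on the template; the primer anneals here to the top strand with its 3' end pointing upstream.
Product length = (reverse-primer end) − (forward-primer start) + 1 = 80 − 27 + 1 = 54 bp.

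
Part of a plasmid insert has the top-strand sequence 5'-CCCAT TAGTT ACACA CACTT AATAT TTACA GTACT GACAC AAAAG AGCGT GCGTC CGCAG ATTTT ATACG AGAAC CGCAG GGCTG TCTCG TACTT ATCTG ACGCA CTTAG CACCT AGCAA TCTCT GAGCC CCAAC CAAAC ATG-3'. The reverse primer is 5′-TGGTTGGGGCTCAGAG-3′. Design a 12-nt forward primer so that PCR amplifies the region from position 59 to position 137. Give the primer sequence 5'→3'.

5'-AGATTTTATACG-3'

The reverse primer's reverse complement CTCTGAGCCCCAACCA matches the template at positions 122–137; the product starts at position 59.
The forward primer is identical to the top strand over positions 59–70: AGATTTTATACG.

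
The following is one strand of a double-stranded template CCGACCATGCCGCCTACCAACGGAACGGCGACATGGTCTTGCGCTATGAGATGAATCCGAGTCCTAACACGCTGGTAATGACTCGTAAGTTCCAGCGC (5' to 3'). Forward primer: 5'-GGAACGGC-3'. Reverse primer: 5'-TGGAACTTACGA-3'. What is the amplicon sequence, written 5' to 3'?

5'-GGAACGGCGACATGGTCTTGCGCTATGAGATGAATCCGAGTCCTAACACGCTGGTAATGACTCGTAAGTTCCA-3'

The forward primer matches the template at positions 22–29.
Reverse complement of the reverse primer: TCGTAAGTTCCA. This occurs on the top strand at positions 83–94.
The product is the template from position 22 through 94 (73 bp).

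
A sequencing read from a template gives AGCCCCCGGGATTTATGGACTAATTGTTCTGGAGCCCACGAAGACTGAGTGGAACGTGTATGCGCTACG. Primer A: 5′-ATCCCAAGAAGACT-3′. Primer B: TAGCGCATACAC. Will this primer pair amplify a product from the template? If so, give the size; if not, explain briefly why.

Primer A (ATCCCAAGAAGACT) does not match the top strand, and its reverse complement AGTCTTCTTGGGAT does not match either.
With no annealing site for primer A, no amplification occurs.

No product — primer A has no binding site in the template.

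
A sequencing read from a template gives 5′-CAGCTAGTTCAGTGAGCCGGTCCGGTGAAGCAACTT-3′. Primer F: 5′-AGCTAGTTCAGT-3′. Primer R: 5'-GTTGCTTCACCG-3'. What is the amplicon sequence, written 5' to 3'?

5'-AGCTAGTTCAGTGAGCCGGTCCGGTGAAGCAAC-3'

Scanning the template, AGCTAGTTCAGT occurs at positions 2–13; this primer anneals to the bottom strand there with its 3' end pointing downstream.
Taking the reverse complement of GTTGCTTCACCG gives CGGTGAAGCAAC, found at positions 23–34 on the template; the primer anneals here to the top strand with its 3' end pointing upstream.
The product is the template from position 2 through 34 (33 bp).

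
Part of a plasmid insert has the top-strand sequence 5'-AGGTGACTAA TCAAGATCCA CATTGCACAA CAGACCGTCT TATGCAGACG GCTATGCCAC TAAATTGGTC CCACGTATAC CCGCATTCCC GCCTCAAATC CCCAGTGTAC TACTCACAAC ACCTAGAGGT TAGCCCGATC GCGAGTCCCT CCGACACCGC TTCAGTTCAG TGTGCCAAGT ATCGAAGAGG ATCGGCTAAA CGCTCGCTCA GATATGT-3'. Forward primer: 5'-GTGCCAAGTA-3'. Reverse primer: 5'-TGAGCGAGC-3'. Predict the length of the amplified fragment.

Scanning the template, GTGCCAAGTA occurs at positions 172–181; this primer anneals to the bottom strand there with its 3' end pointing downstream.
The reverse primer's reverse complement is GCTCGCTCA, which matches the template at positions 202–210.
The product runs from position 172 to position 210, so its length is 210 − 172 + 1 = 39 bp.

39 bp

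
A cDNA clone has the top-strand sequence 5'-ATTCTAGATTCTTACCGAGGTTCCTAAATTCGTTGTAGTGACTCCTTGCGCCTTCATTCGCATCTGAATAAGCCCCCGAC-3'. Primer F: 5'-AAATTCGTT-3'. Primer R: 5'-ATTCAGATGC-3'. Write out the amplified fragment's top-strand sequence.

5'-AAATTCGTTGTAGTGACTCCTTGCGCCTTCATTCGCATCTGAAT-3'

Forward primer AAATTCGTT is found on the top strand at positions 26–34.
Taking the reverse complement of ATTCAGATGC gives GCATCTGAAT, found at positions 60–69 on the template; the primer anneals here to the top strand with its 3' end pointing upstream.
The product is the template from position 26 through 69 (44 bp).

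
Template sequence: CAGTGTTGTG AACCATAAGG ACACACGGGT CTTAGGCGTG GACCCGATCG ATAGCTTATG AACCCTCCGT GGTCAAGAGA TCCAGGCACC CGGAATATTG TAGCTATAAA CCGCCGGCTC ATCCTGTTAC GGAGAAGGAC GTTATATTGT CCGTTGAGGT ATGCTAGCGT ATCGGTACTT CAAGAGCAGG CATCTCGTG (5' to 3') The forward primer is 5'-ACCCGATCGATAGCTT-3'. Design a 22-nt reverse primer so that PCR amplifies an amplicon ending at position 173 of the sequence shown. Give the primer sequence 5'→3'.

5'-GATACGCTAGCATACCTCAACG-3'

The forward primer binds at positions 42–57; the product's 3' end on the top strand is position 173.
The reverse primer anneals to the top strand over positions 152–173, i.e. to CGTTGAGGTATGCTAGCGTATC.
Its sequence written 5'→3' is the reverse complement: GATACGCTAGCATACCTCAACG.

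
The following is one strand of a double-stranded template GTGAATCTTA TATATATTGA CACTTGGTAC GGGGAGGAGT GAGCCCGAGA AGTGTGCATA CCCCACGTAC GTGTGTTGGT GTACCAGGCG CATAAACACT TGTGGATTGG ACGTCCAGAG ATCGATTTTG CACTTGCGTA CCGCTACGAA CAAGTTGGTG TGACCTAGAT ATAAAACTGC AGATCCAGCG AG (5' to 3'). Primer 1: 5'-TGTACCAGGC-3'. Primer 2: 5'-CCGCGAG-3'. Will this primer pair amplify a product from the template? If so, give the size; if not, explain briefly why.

No product — primer 2 has no binding site in the template.

Primer 2 (CCGCGAG) does not match the top strand, and its reverse complement CTCGCGG does not match either.
With no annealing site for primer 2, no amplification occurs.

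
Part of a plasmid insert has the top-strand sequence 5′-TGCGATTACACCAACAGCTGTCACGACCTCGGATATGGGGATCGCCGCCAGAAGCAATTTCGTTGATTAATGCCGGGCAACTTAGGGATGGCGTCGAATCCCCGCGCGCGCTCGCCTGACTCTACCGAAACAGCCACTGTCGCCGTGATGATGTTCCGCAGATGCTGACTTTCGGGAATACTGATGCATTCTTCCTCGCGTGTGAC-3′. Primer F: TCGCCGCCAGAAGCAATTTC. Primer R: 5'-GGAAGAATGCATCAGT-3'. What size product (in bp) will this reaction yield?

Forward primer TCGCCGCCAGAAGCAATTTC is found on the top strand at positions 42–61.
Reverse complement of the reverse primer: ACTGATGCATTCTTCC. This occurs on the top strand at positions 180–195.
Product length = (reverse-primer end) − (forward-primer start) + 1 = 195 − 42 + 1 = 154 bp.

154 bp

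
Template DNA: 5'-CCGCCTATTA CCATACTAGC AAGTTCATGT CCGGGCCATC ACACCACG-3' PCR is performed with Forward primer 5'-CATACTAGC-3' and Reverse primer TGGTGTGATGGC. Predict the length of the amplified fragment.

35 bp

Scanning the template, CATACTAGC occurs at positions 12–20; this primer anneals to the bottom strand there with its 3' end pointing downstream.
Reverse complement of the reverse primer: GCCATCACACCA. This occurs on the top strand at positions 35–46.
Product length = (reverse-primer end) − (forward-primer start) + 1 = 46 − 12 + 1 = 35 bp.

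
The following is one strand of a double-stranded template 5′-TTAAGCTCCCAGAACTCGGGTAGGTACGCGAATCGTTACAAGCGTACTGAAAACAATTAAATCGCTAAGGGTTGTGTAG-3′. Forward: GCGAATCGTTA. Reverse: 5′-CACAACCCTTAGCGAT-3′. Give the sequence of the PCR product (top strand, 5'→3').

Forward primer GCGAATCGTTA is found on the top strand at positions 28–38.
The reverse primer's reverse complement is ATCGCTAAGGGTTGTG, which matches the template at positions 61–76.
The product is the template from position 28 through 76 (49 bp).

5'-GCGAATCGTTACAAGCGTACTGAAAACAATTAAATCGCTAAGGGTTGTG-3'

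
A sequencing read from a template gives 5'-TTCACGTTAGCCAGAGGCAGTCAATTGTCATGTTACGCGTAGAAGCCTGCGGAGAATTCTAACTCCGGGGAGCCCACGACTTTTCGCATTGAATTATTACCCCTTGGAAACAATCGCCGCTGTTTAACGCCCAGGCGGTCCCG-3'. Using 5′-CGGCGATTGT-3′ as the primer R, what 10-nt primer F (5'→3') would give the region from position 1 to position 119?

5'-TTCACGTTAG-3'

The reverse primer's reverse complement ACAATCGCCG matches the template at positions 110–119; the product starts at position 1.
The forward primer is identical to the top strand over positions 1–10: TTCACGTTAG.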